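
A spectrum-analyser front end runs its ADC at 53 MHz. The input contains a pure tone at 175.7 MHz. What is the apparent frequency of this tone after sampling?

175.7 MHz mod fs = 16.7 MHz.
16.7 MHz ≤ fs/2 = 26.5 MHz, appears at 16.7 MHz.

16.7 MHz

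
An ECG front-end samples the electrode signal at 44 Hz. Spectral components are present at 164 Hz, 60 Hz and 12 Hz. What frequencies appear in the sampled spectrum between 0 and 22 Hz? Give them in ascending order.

fs/2 = 22 Hz.
164 Hz mod fs = 32 Hz.
32 Hz > fs/2 = 22 Hz, folds to fs − 32 Hz = 12 Hz.
60 Hz mod fs = 16 Hz.
16 Hz ≤ fs/2 = 22 Hz, appears at 16 Hz.
12 Hz ≤ fs/2 = 22 Hz, passes unchanged.
Distinct values: {12 Hz, 16 Hz}.

12 Hz, 16 Hz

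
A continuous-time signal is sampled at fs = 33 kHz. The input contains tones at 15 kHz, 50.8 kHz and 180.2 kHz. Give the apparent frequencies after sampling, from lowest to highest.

15 kHz, 15.2 kHz

fs/2 = 16.5 kHz.
15 kHz ≤ fs/2 = 16.5 kHz, passes unchanged.
50.8 kHz mod fs = 17.8 kHz.
17.8 kHz > fs/2 = 16.5 kHz, folds to fs − 17.8 kHz = 15.2 kHz.
180.2 kHz mod fs = 15.2 kHz.
15.2 kHz ≤ fs/2 = 16.5 kHz, appears at 15.2 kHz.
Distinct values: {15 kHz, 15.2 kHz}.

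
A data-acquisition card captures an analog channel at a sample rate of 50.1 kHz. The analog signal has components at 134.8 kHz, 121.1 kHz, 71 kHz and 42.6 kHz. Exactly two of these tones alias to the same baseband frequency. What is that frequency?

fs/2 = 25.05 kHz.
134.8 kHz mod fs = 34.6 kHz.
34.6 kHz > fs/2 = 25.05 kHz, folds to fs − 34.6 kHz = 15.5 kHz.
121.1 kHz mod fs = 20.9 kHz.
20.9 kHz ≤ fs/2 = 25.05 kHz, appears at 20.9 kHz.
71 kHz mod fs = 20.9 kHz.
20.9 kHz ≤ fs/2 = 25.05 kHz, appears at 20.9 kHz.
42.6 kHz > fs/2 = 25.05 kHz, folds to fs − 42.6 kHz = 7.5 kHz.
71 kHz and 121.1 kHz both map to 20.9 kHz.

20.9 kHz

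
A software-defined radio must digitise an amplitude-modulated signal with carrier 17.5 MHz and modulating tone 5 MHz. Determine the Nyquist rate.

45 MHz

AM sidebands sit at fc ± fm = 12.5 MHz and 22.5 MHz.
Highest-frequency component: 22.5 MHz.
Nyquist rate = 2 × 22.5 MHz = 45 MHz.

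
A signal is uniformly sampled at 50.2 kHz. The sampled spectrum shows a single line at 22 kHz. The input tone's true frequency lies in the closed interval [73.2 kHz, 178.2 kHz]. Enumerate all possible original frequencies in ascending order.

78.4 kHz, 122.4 kHz, 128.6 kHz, 172.6 kHz

Frequencies that alias to 22 kHz are k·fs ± 22 kHz for integer k ≥ 0.
k=0: 22 kHz.
k=1: 28.2 kHz, 72.2 kHz.
k=2: 78.4 kHz, 122.4 kHz.
k=3: 128.6 kHz, 172.6 kHz.
k=4: 178.8 kHz, 222.8 kHz.
Within [73.2 kHz, 178.2 kHz]: 78.4 kHz, 122.4 kHz, 128.6 kHz, 172.6 kHz.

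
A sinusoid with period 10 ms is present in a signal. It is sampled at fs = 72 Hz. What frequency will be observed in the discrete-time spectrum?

T = 10 ms → f = 1/T = 100 Hz.
100 Hz mod fs = 28 Hz.
28 Hz ≤ fs/2 = 36 Hz, appears at 28 Hz.

28 Hz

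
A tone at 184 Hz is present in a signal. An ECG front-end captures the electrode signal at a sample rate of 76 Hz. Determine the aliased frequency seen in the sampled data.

184 Hz mod fs = 32 Hz.
32 Hz ≤ fs/2 = 38 Hz, appears at 32 Hz.

32 Hz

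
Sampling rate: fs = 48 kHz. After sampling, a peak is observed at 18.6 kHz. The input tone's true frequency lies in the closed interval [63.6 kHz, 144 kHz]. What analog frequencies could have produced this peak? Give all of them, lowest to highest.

Frequencies that alias to 18.6 kHz are k·fs ± 18.6 kHz for integer k ≥ 0.
k=0: 18.6 kHz.
k=1: 29.4 kHz, 66.6 kHz.
k=2: 77.4 kHz, 114.6 kHz.
k=3: 125.4 kHz, 162.6 kHz.
k=4: 173.4 kHz, 210.6 kHz.
Within [63.6 kHz, 144 kHz]: 66.6 kHz, 77.4 kHz, 114.6 kHz, 125.4 kHz.

66.6 kHz, 77.4 kHz, 114.6 kHz, 125.4 kHz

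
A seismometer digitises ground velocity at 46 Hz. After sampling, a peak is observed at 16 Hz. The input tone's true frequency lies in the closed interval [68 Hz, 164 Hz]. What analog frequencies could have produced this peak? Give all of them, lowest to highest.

76 Hz, 108 Hz, 122 Hz, 154 Hz

Frequencies that alias to 16 Hz are k·fs ± 16 Hz for integer k ≥ 0.
k=0: 16 Hz.
k=1: 30 Hz, 62 Hz.
k=2: 76 Hz, 108 Hz.
k=3: 122 Hz, 154 Hz.
k=4: 168 Hz, 200 Hz.
Within [68 Hz, 164 Hz]: 76 Hz, 108 Hz, 122 Hz, 154 Hz.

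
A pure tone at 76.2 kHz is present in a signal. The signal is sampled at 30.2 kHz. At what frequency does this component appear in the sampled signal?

76.2 kHz mod fs = 15.8 kHz.
15.8 kHz > fs/2 = 15.1 kHz, folds to fs − 15.8 kHz = 14.4 kHz.

14.4 kHz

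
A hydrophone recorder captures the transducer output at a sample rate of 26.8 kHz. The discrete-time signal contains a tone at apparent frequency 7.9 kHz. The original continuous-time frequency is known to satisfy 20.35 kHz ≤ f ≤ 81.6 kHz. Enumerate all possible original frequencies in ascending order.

34.7 kHz, 45.7 kHz, 61.5 kHz, 72.5 kHz

Frequencies that alias to 7.9 kHz are k·fs ± 7.9 kHz for integer k ≥ 0.
k=0: 7.9 kHz.
k=1: 18.9 kHz, 34.7 kHz.
k=2: 45.7 kHz, 61.5 kHz.
k=3: 72.5 kHz, 88.3 kHz.
k=4: 99.3 kHz, 115.1 kHz.
Within [20.35 kHz, 81.6 kHz]: 34.7 kHz, 45.7 kHz, 61.5 kHz, 72.5 kHz.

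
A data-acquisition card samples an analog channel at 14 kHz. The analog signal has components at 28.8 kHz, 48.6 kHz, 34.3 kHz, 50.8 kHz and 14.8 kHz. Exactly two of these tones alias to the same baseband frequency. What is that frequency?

0.8 kHz

fs/2 = 7 kHz.
28.8 kHz mod fs = 0.8 kHz.
0.8 kHz ≤ fs/2 = 7 kHz, appears at 0.8 kHz.
48.6 kHz mod fs = 6.6 kHz.
6.6 kHz ≤ fs/2 = 7 kHz, appears at 6.6 kHz.
34.3 kHz mod fs = 6.3 kHz.
6.3 kHz ≤ fs/2 = 7 kHz, appears at 6.3 kHz.
50.8 kHz mod fs = 8.8 kHz.
8.8 kHz > fs/2 = 7 kHz, folds to fs − 8.8 kHz = 5.2 kHz.
14.8 kHz mod fs = 0.8 kHz.
0.8 kHz ≤ fs/2 = 7 kHz, appears at 0.8 kHz.
14.8 kHz and 28.8 kHz both map to 0.8 kHz.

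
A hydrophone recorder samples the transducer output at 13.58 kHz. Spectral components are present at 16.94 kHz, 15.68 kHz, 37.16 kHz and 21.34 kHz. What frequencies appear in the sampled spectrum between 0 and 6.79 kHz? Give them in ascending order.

fs/2 = 6.79 kHz.
16.94 kHz mod fs = 3.36 kHz.
3.36 kHz ≤ fs/2 = 6.79 kHz, appears at 3.36 kHz.
15.68 kHz mod fs = 2.1 kHz.
2.1 kHz ≤ fs/2 = 6.79 kHz, appears at 2.1 kHz.
37.16 kHz mod fs = 10 kHz.
10 kHz > fs/2 = 6.79 kHz, folds to fs − 10 kHz = 3.58 kHz.
21.34 kHz mod fs = 7.76 kHz.
7.76 kHz > fs/2 = 6.79 kHz, folds to fs − 7.76 kHz = 5.82 kHz.
Distinct values: {2.1 kHz, 3.36 kHz, 3.58 kHz, 5.82 kHz}.

2.1 kHz, 3.36 kHz, 3.58 kHz, 5.82 kHz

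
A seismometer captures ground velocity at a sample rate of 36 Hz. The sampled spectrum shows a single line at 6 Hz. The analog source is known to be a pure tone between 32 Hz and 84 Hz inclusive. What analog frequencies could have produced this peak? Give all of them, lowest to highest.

Frequencies that alias to 6 Hz are k·fs ± 6 Hz for integer k ≥ 0.
k=0: 6 Hz.
k=1: 30 Hz, 42 Hz.
k=2: 66 Hz, 78 Hz.
k=3: 102 Hz, 114 Hz.
Within [32 Hz, 84 Hz]: 42 Hz, 66 Hz, 78 Hz.

42 Hz, 66 Hz, 78 Hz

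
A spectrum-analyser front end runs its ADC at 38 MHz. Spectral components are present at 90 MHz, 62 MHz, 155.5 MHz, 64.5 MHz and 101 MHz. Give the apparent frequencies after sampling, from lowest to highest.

fs/2 = 19 MHz.
90 MHz mod fs = 14 MHz.
14 MHz ≤ fs/2 = 19 MHz, appears at 14 MHz.
62 MHz mod fs = 24 MHz.
24 MHz > fs/2 = 19 MHz, folds to fs − 24 MHz = 14 MHz.
155.5 MHz mod fs = 3.5 MHz.
3.5 MHz ≤ fs/2 = 19 MHz, appears at 3.5 MHz.
64.5 MHz mod fs = 26.5 MHz.
26.5 MHz > fs/2 = 19 MHz, folds to fs − 26.5 MHz = 11.5 MHz.
101 MHz mod fs = 25 MHz.
25 MHz > fs/2 = 19 MHz, folds to fs − 25 MHz = 13 MHz.
Distinct values: {3.5 MHz, 11.5 MHz, 13 MHz, 14 MHz}.

3.5 MHz, 11.5 MHz, 13 MHz, 14 MHz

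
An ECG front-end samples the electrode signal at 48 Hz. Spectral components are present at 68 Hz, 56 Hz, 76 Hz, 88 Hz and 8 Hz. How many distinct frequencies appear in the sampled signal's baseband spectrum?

2

fs/2 = 24 Hz.
68 Hz mod fs = 20 Hz.
20 Hz ≤ fs/2 = 24 Hz, appears at 20 Hz.
56 Hz mod fs = 8 Hz.
8 Hz ≤ fs/2 = 24 Hz, appears at 8 Hz.
76 Hz mod fs = 28 Hz.
28 Hz > fs/2 = 24 Hz, folds to fs − 28 Hz = 20 Hz.
88 Hz mod fs = 40 Hz.
40 Hz > fs/2 = 24 Hz, folds to fs − 40 Hz = 8 Hz.
8 Hz ≤ fs/2 = 24 Hz, passes unchanged.
Distinct values: {8 Hz, 20 Hz} → 2.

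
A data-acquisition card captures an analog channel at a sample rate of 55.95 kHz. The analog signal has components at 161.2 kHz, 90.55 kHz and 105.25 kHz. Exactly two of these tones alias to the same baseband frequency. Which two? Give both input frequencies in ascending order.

fs/2 = 27.975 kHz.
161.2 kHz mod fs = 49.3 kHz.
49.3 kHz > fs/2 = 27.975 kHz, folds to fs − 49.3 kHz = 6.65 kHz.
90.55 kHz mod fs = 34.6 kHz.
34.6 kHz > fs/2 = 27.975 kHz, folds to fs − 34.6 kHz = 21.35 kHz.
105.25 kHz mod fs = 49.3 kHz.
49.3 kHz > fs/2 = 27.975 kHz, folds to fs − 49.3 kHz = 6.65 kHz.
105.25 kHz and 161.2 kHz both map to 6.65 kHz.

105.25 kHz, 161.2 kHz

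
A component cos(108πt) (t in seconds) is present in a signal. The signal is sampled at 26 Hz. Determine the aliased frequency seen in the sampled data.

ω = 108π rad/s → f = ω/(2π) = 54 Hz.
54 Hz mod fs = 2 Hz.
2 Hz ≤ fs/2 = 13 Hz, appears at 2 Hz.

2 Hz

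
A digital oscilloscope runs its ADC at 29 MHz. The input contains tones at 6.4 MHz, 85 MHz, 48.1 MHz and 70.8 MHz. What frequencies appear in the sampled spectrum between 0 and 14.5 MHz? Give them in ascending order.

fs/2 = 14.5 MHz.
6.4 MHz ≤ fs/2 = 14.5 MHz, passes unchanged.
85 MHz mod fs = 27 MHz.
27 MHz > fs/2 = 14.5 MHz, folds to fs − 27 MHz = 2 MHz.
48.1 MHz mod fs = 19.1 MHz.
19.1 MHz > fs/2 = 14.5 MHz, folds to fs − 19.1 MHz = 9.9 MHz.
70.8 MHz mod fs = 12.8 MHz.
12.8 MHz ≤ fs/2 = 14.5 MHz, appears at 12.8 MHz.
Distinct values: {2 MHz, 6.4 MHz, 9.9 MHz, 12.8 MHz}.

2 MHz, 6.4 MHz, 9.9 MHz, 12.8 MHz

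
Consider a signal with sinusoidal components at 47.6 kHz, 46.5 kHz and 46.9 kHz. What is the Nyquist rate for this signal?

95.2 kHz

Highest-frequency component: 47.6 kHz.
Nyquist rate = 2 × 47.6 kHz = 95.2 kHz.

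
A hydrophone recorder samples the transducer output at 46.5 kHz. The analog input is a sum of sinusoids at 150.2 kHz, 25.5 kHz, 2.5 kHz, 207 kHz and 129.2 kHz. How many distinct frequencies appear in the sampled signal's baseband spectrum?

fs/2 = 23.25 kHz.
150.2 kHz mod fs = 10.7 kHz.
10.7 kHz ≤ fs/2 = 23.25 kHz, appears at 10.7 kHz.
25.5 kHz > fs/2 = 23.25 kHz, folds to fs − 25.5 kHz = 21 kHz.
2.5 kHz ≤ fs/2 = 23.25 kHz, passes unchanged.
207 kHz mod fs = 21 kHz.
21 kHz ≤ fs/2 = 23.25 kHz, appears at 21 kHz.
129.2 kHz mod fs = 36.2 kHz.
36.2 kHz > fs/2 = 23.25 kHz, folds to fs − 36.2 kHz = 10.3 kHz.
Distinct values: {2.5 kHz, 10.3 kHz, 10.7 kHz, 21 kHz} → 4.

4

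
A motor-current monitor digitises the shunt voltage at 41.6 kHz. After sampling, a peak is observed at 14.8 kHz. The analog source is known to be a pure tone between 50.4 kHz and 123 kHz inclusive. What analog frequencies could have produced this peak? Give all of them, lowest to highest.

56.4 kHz, 68.4 kHz, 98 kHz, 110 kHz

Frequencies that alias to 14.8 kHz are k·fs ± 14.8 kHz for integer k ≥ 0.
k=0: 14.8 kHz.
k=1: 26.8 kHz, 56.4 kHz.
k=2: 68.4 kHz, 98 kHz.
k=3: 110 kHz, 139.6 kHz.
k=4: 151.6 kHz, 181.2 kHz.
Within [50.4 kHz, 123 kHz]: 56.4 kHz, 68.4 kHz, 98 kHz, 110 kHz.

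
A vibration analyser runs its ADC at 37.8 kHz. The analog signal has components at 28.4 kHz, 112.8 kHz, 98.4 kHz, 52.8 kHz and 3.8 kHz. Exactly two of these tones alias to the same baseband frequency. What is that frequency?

fs/2 = 18.9 kHz.
28.4 kHz > fs/2 = 18.9 kHz, folds to fs − 28.4 kHz = 9.4 kHz.
112.8 kHz mod fs = 37.2 kHz.
37.2 kHz > fs/2 = 18.9 kHz, folds to fs − 37.2 kHz = 0.6 kHz.
98.4 kHz mod fs = 22.8 kHz.
22.8 kHz > fs/2 = 18.9 kHz, folds to fs − 22.8 kHz = 15 kHz.
52.8 kHz mod fs = 15 kHz.
15 kHz ≤ fs/2 = 18.9 kHz, appears at 15 kHz.
3.8 kHz ≤ fs/2 = 18.9 kHz, passes unchanged.
52.8 kHz and 98.4 kHz both map to 15 kHz.

15 kHz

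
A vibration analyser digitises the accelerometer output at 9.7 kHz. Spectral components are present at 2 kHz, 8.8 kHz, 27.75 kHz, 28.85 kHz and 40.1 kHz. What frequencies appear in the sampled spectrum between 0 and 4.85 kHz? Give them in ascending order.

0.25 kHz, 0.9 kHz, 1.3 kHz, 1.35 kHz, 2 kHz

fs/2 = 4.85 kHz.
2 kHz ≤ fs/2 = 4.85 kHz, passes unchanged.
8.8 kHz > fs/2 = 4.85 kHz, folds to fs − 8.8 kHz = 0.9 kHz.
27.75 kHz mod fs = 8.35 kHz.
8.35 kHz > fs/2 = 4.85 kHz, folds to fs − 8.35 kHz = 1.35 kHz.
28.85 kHz mod fs = 9.45 kHz.
9.45 kHz > fs/2 = 4.85 kHz, folds to fs − 9.45 kHz = 0.25 kHz.
40.1 kHz mod fs = 1.3 kHz.
1.3 kHz ≤ fs/2 = 4.85 kHz, appears at 1.3 kHz.
Distinct values: {0.25 kHz, 0.9 kHz, 1.3 kHz, 1.35 kHz, 2 kHz}.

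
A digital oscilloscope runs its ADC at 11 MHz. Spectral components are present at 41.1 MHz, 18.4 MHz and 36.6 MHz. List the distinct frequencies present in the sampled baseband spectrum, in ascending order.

2.9 MHz, 3.6 MHz

fs/2 = 5.5 MHz.
41.1 MHz mod fs = 8.1 MHz.
8.1 MHz > fs/2 = 5.5 MHz, folds to fs − 8.1 MHz = 2.9 MHz.
18.4 MHz mod fs = 7.4 MHz.
7.4 MHz > fs/2 = 5.5 MHz, folds to fs − 7.4 MHz = 3.6 MHz.
36.6 MHz mod fs = 3.6 MHz.
3.6 MHz ≤ fs/2 = 5.5 MHz, appears at 3.6 MHz.
Distinct values: {2.9 MHz, 3.6 MHz}.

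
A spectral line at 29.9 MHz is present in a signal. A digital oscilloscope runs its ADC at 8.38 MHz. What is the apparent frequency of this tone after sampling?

29.9 MHz mod fs = 4.76 MHz.
4.76 MHz > fs/2 = 4.19 MHz, folds to fs − 4.76 MHz = 3.62 MHz.

3.62 MHz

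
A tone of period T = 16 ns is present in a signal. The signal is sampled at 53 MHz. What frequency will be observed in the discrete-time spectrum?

T = 16 ns → f = 1/T = 62.5 MHz.
62.5 MHz mod fs = 9.5 MHz.
9.5 MHz ≤ fs/2 = 26.5 MHz, appears at 9.5 MHz.

9.5 MHz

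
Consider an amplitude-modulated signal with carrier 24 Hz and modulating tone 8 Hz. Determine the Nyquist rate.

64 Hz

AM sidebands sit at fc ± fm = 16 Hz and 32 Hz.
Highest-frequency component: 32 Hz.
Nyquist rate = 2 × 32 Hz = 64 Hz.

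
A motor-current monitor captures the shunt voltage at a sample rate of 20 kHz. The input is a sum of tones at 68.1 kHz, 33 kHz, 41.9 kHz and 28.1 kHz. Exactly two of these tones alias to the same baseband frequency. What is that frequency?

fs/2 = 10 kHz.
68.1 kHz mod fs = 8.1 kHz.
8.1 kHz ≤ fs/2 = 10 kHz, appears at 8.1 kHz.
33 kHz mod fs = 13 kHz.
13 kHz > fs/2 = 10 kHz, folds to fs − 13 kHz = 7 kHz.
41.9 kHz mod fs = 1.9 kHz.
1.9 kHz ≤ fs/2 = 10 kHz, appears at 1.9 kHz.
28.1 kHz mod fs = 8.1 kHz.
8.1 kHz ≤ fs/2 = 10 kHz, appears at 8.1 kHz.
28.1 kHz and 68.1 kHz both map to 8.1 kHz.

8.1 kHz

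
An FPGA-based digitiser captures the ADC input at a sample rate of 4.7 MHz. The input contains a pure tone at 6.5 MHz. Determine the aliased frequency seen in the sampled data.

1.8 MHz

6.5 MHz mod fs = 1.8 MHz.
1.8 MHz ≤ fs/2 = 2.35 MHz, appears at 1.8 MHz.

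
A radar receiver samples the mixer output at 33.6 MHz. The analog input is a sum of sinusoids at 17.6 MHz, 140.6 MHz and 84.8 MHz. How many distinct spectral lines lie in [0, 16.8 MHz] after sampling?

2

fs/2 = 16.8 MHz.
17.6 MHz > fs/2 = 16.8 MHz, folds to fs − 17.6 MHz = 16 MHz.
140.6 MHz mod fs = 6.2 MHz.
6.2 MHz ≤ fs/2 = 16.8 MHz, appears at 6.2 MHz.
84.8 MHz mod fs = 17.6 MHz.
17.6 MHz > fs/2 = 16.8 MHz, folds to fs − 17.6 MHz = 16 MHz.
Distinct values: {6.2 MHz, 16 MHz} → 2.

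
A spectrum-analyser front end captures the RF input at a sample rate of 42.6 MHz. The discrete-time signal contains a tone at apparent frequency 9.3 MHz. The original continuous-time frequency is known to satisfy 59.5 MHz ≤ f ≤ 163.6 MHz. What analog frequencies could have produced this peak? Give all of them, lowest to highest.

75.9 MHz, 94.5 MHz, 118.5 MHz, 137.1 MHz, 161.1 MHz

Frequencies that alias to 9.3 MHz are k·fs ± 9.3 MHz for integer k ≥ 0.
k=0: 9.3 MHz.
k=1: 33.3 MHz, 51.9 MHz.
k=2: 75.9 MHz, 94.5 MHz.
k=3: 118.5 MHz, 137.1 MHz.
k=4: 161.1 MHz, 179.7 MHz.
k=5: 203.7 MHz, 222.3 MHz.
Within [59.5 MHz, 163.6 MHz]: 75.9 MHz, 94.5 MHz, 118.5 MHz, 137.1 MHz, 161.1 MHz.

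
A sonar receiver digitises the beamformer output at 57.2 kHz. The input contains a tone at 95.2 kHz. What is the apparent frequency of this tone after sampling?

19.2 kHz

95.2 kHz mod fs = 38 kHz.
38 kHz > fs/2 = 28.6 kHz, folds to fs − 38 kHz = 19.2 kHz.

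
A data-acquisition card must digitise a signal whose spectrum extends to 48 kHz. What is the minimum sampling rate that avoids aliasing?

96 kHz

Nyquist rate = 2 × 48 kHz = 96 kHz.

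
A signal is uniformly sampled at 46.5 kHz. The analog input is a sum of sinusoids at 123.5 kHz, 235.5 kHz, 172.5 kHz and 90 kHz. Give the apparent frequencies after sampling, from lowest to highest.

3 kHz, 13.5 kHz, 16 kHz

fs/2 = 23.25 kHz.
123.5 kHz mod fs = 30.5 kHz.
30.5 kHz > fs/2 = 23.25 kHz, folds to fs − 30.5 kHz = 16 kHz.
235.5 kHz mod fs = 3 kHz.
3 kHz ≤ fs/2 = 23.25 kHz, appears at 3 kHz.
172.5 kHz mod fs = 33 kHz.
33 kHz > fs/2 = 23.25 kHz, folds to fs − 33 kHz = 13.5 kHz.
90 kHz mod fs = 43.5 kHz.
43.5 kHz > fs/2 = 23.25 kHz, folds to fs − 43.5 kHz = 3 kHz.
Distinct values: {3 kHz, 13.5 kHz, 16 kHz}.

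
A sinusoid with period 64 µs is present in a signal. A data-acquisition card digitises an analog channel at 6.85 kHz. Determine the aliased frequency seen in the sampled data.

1.925 kHz

T = 64 µs → f = 1/T = 15.625 kHz.
15.625 kHz mod fs = 1.925 kHz.
1.925 kHz ≤ fs/2 = 3.425 kHz, appears at 1.925 kHz.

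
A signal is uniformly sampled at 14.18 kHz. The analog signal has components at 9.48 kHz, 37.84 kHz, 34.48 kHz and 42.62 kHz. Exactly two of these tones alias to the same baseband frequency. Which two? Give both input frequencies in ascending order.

9.48 kHz, 37.84 kHz

fs/2 = 7.09 kHz.
9.48 kHz > fs/2 = 7.09 kHz, folds to fs − 9.48 kHz = 4.7 kHz.
37.84 kHz mod fs = 9.48 kHz.
9.48 kHz > fs/2 = 7.09 kHz, folds to fs − 9.48 kHz = 4.7 kHz.
34.48 kHz mod fs = 6.12 kHz.
6.12 kHz ≤ fs/2 = 7.09 kHz, appears at 6.12 kHz.
42.62 kHz mod fs = 0.08 kHz.
0.08 kHz ≤ fs/2 = 7.09 kHz, appears at 0.08 kHz.
9.48 kHz and 37.84 kHz both map to 4.7 kHz.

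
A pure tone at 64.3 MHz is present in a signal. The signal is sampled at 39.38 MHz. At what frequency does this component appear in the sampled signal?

64.3 MHz mod fs = 24.92 MHz.
24.92 MHz > fs/2 = 19.69 MHz, folds to fs − 24.92 MHz = 14.46 MHz.

14.46 MHz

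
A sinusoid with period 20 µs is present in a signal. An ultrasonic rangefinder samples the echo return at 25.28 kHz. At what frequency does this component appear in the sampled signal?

0.56 kHz

T = 20 µs → f = 1/T = 50 kHz.
50 kHz mod fs = 24.72 kHz.
24.72 kHz > fs/2 = 12.64 kHz, folds to fs − 24.72 kHz = 0.56 kHz.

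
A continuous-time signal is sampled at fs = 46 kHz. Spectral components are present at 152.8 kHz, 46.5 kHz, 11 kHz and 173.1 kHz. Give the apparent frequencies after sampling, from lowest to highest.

0.5 kHz, 10.9 kHz, 11 kHz, 14.8 kHz

fs/2 = 23 kHz.
152.8 kHz mod fs = 14.8 kHz.
14.8 kHz ≤ fs/2 = 23 kHz, appears at 14.8 kHz.
46.5 kHz mod fs = 0.5 kHz.
0.5 kHz ≤ fs/2 = 23 kHz, appears at 0.5 kHz.
11 kHz ≤ fs/2 = 23 kHz, passes unchanged.
173.1 kHz mod fs = 35.1 kHz.
35.1 kHz > fs/2 = 23 kHz, folds to fs − 35.1 kHz = 10.9 kHz.
Distinct values: {0.5 kHz, 10.9 kHz, 11 kHz, 14.8 kHz}.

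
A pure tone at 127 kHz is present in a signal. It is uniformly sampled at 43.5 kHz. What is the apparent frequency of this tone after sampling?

3.5 kHz

127 kHz mod fs = 40 kHz.
40 kHz > fs/2 = 21.75 kHz, folds to fs − 40 kHz = 3.5 kHz.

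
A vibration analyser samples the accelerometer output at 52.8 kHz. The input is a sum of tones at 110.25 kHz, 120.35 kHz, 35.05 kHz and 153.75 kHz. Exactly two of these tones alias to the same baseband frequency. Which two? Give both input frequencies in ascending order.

fs/2 = 26.4 kHz.
110.25 kHz mod fs = 4.65 kHz.
4.65 kHz ≤ fs/2 = 26.4 kHz, appears at 4.65 kHz.
120.35 kHz mod fs = 14.75 kHz.
14.75 kHz ≤ fs/2 = 26.4 kHz, appears at 14.75 kHz.
35.05 kHz > fs/2 = 26.4 kHz, folds to fs − 35.05 kHz = 17.75 kHz.
153.75 kHz mod fs = 48.15 kHz.
48.15 kHz > fs/2 = 26.4 kHz, folds to fs − 48.15 kHz = 4.65 kHz.
110.25 kHz and 153.75 kHz both map to 4.65 kHz.

110.25 kHz, 153.75 kHz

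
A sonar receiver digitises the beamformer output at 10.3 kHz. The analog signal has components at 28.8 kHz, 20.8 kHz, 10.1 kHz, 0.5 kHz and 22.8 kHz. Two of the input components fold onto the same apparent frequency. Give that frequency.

fs/2 = 5.15 kHz.
28.8 kHz mod fs = 8.2 kHz.
8.2 kHz > fs/2 = 5.15 kHz, folds to fs − 8.2 kHz = 2.1 kHz.
20.8 kHz mod fs = 0.2 kHz.
0.2 kHz ≤ fs/2 = 5.15 kHz, appears at 0.2 kHz.
10.1 kHz > fs/2 = 5.15 kHz, folds to fs − 10.1 kHz = 0.2 kHz.
0.5 kHz ≤ fs/2 = 5.15 kHz, passes unchanged.
22.8 kHz mod fs = 2.2 kHz.
2.2 kHz ≤ fs/2 = 5.15 kHz, appears at 2.2 kHz.
10.1 kHz and 20.8 kHz both map to 0.2 kHz.

0.2 kHz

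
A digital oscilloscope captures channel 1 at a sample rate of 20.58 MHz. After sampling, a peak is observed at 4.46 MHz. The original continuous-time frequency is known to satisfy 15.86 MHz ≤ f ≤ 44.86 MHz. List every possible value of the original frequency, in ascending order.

16.12 MHz, 25.04 MHz, 36.7 MHz

Frequencies that alias to 4.46 MHz are k·fs ± 4.46 MHz for integer k ≥ 0.
k=0: 4.46 MHz.
k=1: 16.12 MHz, 25.04 MHz.
k=2: 36.7 MHz, 45.62 MHz.
k=3: 57.28 MHz, 66.2 MHz.
Within [15.86 MHz, 44.86 MHz]: 16.12 MHz, 25.04 MHz, 36.7 MHz.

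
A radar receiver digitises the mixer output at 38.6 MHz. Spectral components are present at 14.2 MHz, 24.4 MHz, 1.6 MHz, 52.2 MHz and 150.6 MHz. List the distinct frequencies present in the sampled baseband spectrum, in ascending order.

1.6 MHz, 3.8 MHz, 13.6 MHz, 14.2 MHz

fs/2 = 19.3 MHz.
14.2 MHz ≤ fs/2 = 19.3 MHz, passes unchanged.
24.4 MHz > fs/2 = 19.3 MHz, folds to fs − 24.4 MHz = 14.2 MHz.
1.6 MHz ≤ fs/2 = 19.3 MHz, passes unchanged.
52.2 MHz mod fs = 13.6 MHz.
13.6 MHz ≤ fs/2 = 19.3 MHz, appears at 13.6 MHz.
150.6 MHz mod fs = 34.8 MHz.
34.8 MHz > fs/2 = 19.3 MHz, folds to fs − 34.8 MHz = 3.8 MHz.
Distinct values: {1.6 MHz, 3.8 MHz, 13.6 MHz, 14.2 MHz}.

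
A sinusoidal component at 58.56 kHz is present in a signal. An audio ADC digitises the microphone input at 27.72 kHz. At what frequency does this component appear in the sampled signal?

3.12 kHz

58.56 kHz mod fs = 3.12 kHz.
3.12 kHz ≤ fs/2 = 13.86 kHz, appears at 3.12 kHz.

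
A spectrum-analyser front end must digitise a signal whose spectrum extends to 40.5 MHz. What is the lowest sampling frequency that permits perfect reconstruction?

Nyquist rate = 2 × 40.5 MHz = 81 MHz.

81 MHz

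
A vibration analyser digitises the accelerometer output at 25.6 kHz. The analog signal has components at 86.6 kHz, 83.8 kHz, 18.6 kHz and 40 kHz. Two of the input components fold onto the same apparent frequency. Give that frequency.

7 kHz

fs/2 = 12.8 kHz.
86.6 kHz mod fs = 9.8 kHz.
9.8 kHz ≤ fs/2 = 12.8 kHz, appears at 9.8 kHz.
83.8 kHz mod fs = 7 kHz.
7 kHz ≤ fs/2 = 12.8 kHz, appears at 7 kHz.
18.6 kHz > fs/2 = 12.8 kHz, folds to fs − 18.6 kHz = 7 kHz.
40 kHz mod fs = 14.4 kHz.
14.4 kHz > fs/2 = 12.8 kHz, folds to fs − 14.4 kHz = 11.2 kHz.
18.6 kHz and 83.8 kHz both map to 7 kHz.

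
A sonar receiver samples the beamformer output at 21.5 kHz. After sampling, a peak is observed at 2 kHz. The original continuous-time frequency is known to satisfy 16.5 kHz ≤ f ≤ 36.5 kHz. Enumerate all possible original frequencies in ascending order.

Frequencies that alias to 2 kHz are k·fs ± 2 kHz for integer k ≥ 0.
k=0: 2 kHz.
k=1: 19.5 kHz, 23.5 kHz.
k=2: 41 kHz, 45 kHz.
Within [16.5 kHz, 36.5 kHz]: 19.5 kHz, 23.5 kHz.

19.5 kHz, 23.5 kHz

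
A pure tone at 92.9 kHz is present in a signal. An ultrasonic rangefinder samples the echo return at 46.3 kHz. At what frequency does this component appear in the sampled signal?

0.3 kHz

92.9 kHz mod fs = 0.3 kHz.
0.3 kHz ≤ fs/2 = 23.15 kHz, appears at 0.3 kHz.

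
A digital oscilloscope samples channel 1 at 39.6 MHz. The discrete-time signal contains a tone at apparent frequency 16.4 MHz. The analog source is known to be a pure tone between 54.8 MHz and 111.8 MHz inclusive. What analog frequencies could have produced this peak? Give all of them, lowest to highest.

Frequencies that alias to 16.4 MHz are k·fs ± 16.4 MHz for integer k ≥ 0.
k=0: 16.4 MHz.
k=1: 23.2 MHz, 56 MHz.
k=2: 62.8 MHz, 95.6 MHz.
k=3: 102.4 MHz, 135.2 MHz.
k=4: 142 MHz, 174.8 MHz.
Within [54.8 MHz, 111.8 MHz]: 56 MHz, 62.8 MHz, 95.6 MHz, 102.4 MHz.

56 MHz, 62.8 MHz, 95.6 MHz, 102.4 MHz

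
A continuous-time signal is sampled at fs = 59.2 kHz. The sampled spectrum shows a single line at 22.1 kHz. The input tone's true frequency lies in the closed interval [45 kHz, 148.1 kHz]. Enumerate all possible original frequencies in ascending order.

81.3 kHz, 96.3 kHz, 140.5 kHz

Frequencies that alias to 22.1 kHz are k·fs ± 22.1 kHz for integer k ≥ 0.
k=0: 22.1 kHz.
k=1: 37.1 kHz, 81.3 kHz.
k=2: 96.3 kHz, 140.5 kHz.
k=3: 155.5 kHz, 199.7 kHz.
Within [45 kHz, 148.1 kHz]: 81.3 kHz, 96.3 kHz, 140.5 kHz.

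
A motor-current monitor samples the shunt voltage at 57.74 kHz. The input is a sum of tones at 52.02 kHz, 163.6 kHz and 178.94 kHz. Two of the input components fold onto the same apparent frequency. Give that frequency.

5.72 kHz

fs/2 = 28.87 kHz.
52.02 kHz > fs/2 = 28.87 kHz, folds to fs − 52.02 kHz = 5.72 kHz.
163.6 kHz mod fs = 48.12 kHz.
48.12 kHz > fs/2 = 28.87 kHz, folds to fs − 48.12 kHz = 9.62 kHz.
178.94 kHz mod fs = 5.72 kHz.
5.72 kHz ≤ fs/2 = 28.87 kHz, appears at 5.72 kHz.
52.02 kHz and 178.94 kHz both map to 5.72 kHz.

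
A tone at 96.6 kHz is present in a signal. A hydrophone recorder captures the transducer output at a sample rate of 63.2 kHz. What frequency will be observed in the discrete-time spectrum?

29.8 kHz

96.6 kHz mod fs = 33.4 kHz.
33.4 kHz > fs/2 = 31.6 kHz, folds to fs − 33.4 kHz = 29.8 kHz.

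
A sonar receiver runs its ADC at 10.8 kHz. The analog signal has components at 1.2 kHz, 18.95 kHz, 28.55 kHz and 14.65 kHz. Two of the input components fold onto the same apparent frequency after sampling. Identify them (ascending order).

fs/2 = 5.4 kHz.
1.2 kHz ≤ fs/2 = 5.4 kHz, passes unchanged.
18.95 kHz mod fs = 8.15 kHz.
8.15 kHz > fs/2 = 5.4 kHz, folds to fs − 8.15 kHz = 2.65 kHz.
28.55 kHz mod fs = 6.95 kHz.
6.95 kHz > fs/2 = 5.4 kHz, folds to fs − 6.95 kHz = 3.85 kHz.
14.65 kHz mod fs = 3.85 kHz.
3.85 kHz ≤ fs/2 = 5.4 kHz, appears at 3.85 kHz.
14.65 kHz and 28.55 kHz both map to 3.85 kHz.

14.65 kHz, 28.55 kHz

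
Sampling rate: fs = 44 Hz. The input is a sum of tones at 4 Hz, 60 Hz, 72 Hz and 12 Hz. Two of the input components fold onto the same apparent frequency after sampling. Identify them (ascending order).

fs/2 = 22 Hz.
4 Hz ≤ fs/2 = 22 Hz, passes unchanged.
60 Hz mod fs = 16 Hz.
16 Hz ≤ fs/2 = 22 Hz, appears at 16 Hz.
72 Hz mod fs = 28 Hz.
28 Hz > fs/2 = 22 Hz, folds to fs − 28 Hz = 16 Hz.
12 Hz ≤ fs/2 = 22 Hz, passes unchanged.
60 Hz and 72 Hz both map to 16 Hz.

60 Hz, 72 Hz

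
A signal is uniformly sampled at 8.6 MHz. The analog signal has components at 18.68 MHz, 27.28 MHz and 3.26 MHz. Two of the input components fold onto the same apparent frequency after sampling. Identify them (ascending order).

18.68 MHz, 27.28 MHz

fs/2 = 4.3 MHz.
18.68 MHz mod fs = 1.48 MHz.
1.48 MHz ≤ fs/2 = 4.3 MHz, appears at 1.48 MHz.
27.28 MHz mod fs = 1.48 MHz.
1.48 MHz ≤ fs/2 = 4.3 MHz, appears at 1.48 MHz.
3.26 MHz ≤ fs/2 = 4.3 MHz, passes unchanged.
18.68 MHz and 27.28 MHz both map to 1.48 MHz.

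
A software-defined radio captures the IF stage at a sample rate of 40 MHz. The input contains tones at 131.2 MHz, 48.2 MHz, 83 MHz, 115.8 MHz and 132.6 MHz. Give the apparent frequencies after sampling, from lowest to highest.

fs/2 = 20 MHz.
131.2 MHz mod fs = 11.2 MHz.
11.2 MHz ≤ fs/2 = 20 MHz, appears at 11.2 MHz.
48.2 MHz mod fs = 8.2 MHz.
8.2 MHz ≤ fs/2 = 20 MHz, appears at 8.2 MHz.
83 MHz mod fs = 3 MHz.
3 MHz ≤ fs/2 = 20 MHz, appears at 3 MHz.
115.8 MHz mod fs = 35.8 MHz.
35.8 MHz > fs/2 = 20 MHz, folds to fs − 35.8 MHz = 4.2 MHz.
132.6 MHz mod fs = 12.6 MHz.
12.6 MHz ≤ fs/2 = 20 MHz, appears at 12.6 MHz.
Distinct values: {3 MHz, 4.2 MHz, 8.2 MHz, 11.2 MHz, 12.6 MHz}.

3 MHz, 4.2 MHz, 8.2 MHz, 11.2 MHz, 12.6 MHz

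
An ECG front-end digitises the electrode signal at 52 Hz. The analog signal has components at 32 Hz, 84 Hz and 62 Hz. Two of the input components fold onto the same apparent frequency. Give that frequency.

20 Hz

fs/2 = 26 Hz.
32 Hz > fs/2 = 26 Hz, folds to fs − 32 Hz = 20 Hz.
84 Hz mod fs = 32 Hz.
32 Hz > fs/2 = 26 Hz, folds to fs − 32 Hz = 20 Hz.
62 Hz mod fs = 10 Hz.
10 Hz ≤ fs/2 = 26 Hz, appears at 10 Hz.
32 Hz and 84 Hz both map to 20 Hz.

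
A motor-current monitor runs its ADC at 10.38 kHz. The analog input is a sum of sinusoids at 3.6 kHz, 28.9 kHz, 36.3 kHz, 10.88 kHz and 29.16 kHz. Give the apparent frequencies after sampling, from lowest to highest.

0.5 kHz, 1.98 kHz, 2.24 kHz, 3.6 kHz, 5.16 kHz

fs/2 = 5.19 kHz.
3.6 kHz ≤ fs/2 = 5.19 kHz, passes unchanged.
28.9 kHz mod fs = 8.14 kHz.
8.14 kHz > fs/2 = 5.19 kHz, folds to fs − 8.14 kHz = 2.24 kHz.
36.3 kHz mod fs = 5.16 kHz.
5.16 kHz ≤ fs/2 = 5.19 kHz, appears at 5.16 kHz.
10.88 kHz mod fs = 0.5 kHz.
0.5 kHz ≤ fs/2 = 5.19 kHz, appears at 0.5 kHz.
29.16 kHz mod fs = 8.4 kHz.
8.4 kHz > fs/2 = 5.19 kHz, folds to fs − 8.4 kHz = 1.98 kHz.
Distinct values: {0.5 kHz, 1.98 kHz, 2.24 kHz, 3.6 kHz, 5.16 kHz}.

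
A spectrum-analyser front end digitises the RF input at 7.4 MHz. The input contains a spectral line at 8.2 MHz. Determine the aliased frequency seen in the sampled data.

0.8 MHz

8.2 MHz mod fs = 0.8 MHz.
0.8 MHz ≤ fs/2 = 3.7 MHz, appears at 0.8 MHz.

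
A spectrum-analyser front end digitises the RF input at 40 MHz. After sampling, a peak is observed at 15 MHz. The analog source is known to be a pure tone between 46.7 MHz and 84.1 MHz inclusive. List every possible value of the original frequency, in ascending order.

55 MHz, 65 MHz

Frequencies that alias to 15 MHz are k·fs ± 15 MHz for integer k ≥ 0.
k=0: 15 MHz.
k=1: 25 MHz, 55 MHz.
k=2: 65 MHz, 95 MHz.
k=3: 105 MHz, 135 MHz.
Within [46.7 MHz, 84.1 MHz]: 55 MHz, 65 MHz.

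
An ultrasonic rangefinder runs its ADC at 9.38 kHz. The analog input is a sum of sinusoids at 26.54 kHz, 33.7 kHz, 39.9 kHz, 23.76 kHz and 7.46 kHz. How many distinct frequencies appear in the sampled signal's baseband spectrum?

5

fs/2 = 4.69 kHz.
26.54 kHz mod fs = 7.78 kHz.
7.78 kHz > fs/2 = 4.69 kHz, folds to fs − 7.78 kHz = 1.6 kHz.
33.7 kHz mod fs = 5.56 kHz.
5.56 kHz > fs/2 = 4.69 kHz, folds to fs − 5.56 kHz = 3.82 kHz.
39.9 kHz mod fs = 2.38 kHz.
2.38 kHz ≤ fs/2 = 4.69 kHz, appears at 2.38 kHz.
23.76 kHz mod fs = 5 kHz.
5 kHz > fs/2 = 4.69 kHz, folds to fs − 5 kHz = 4.38 kHz.
7.46 kHz > fs/2 = 4.69 kHz, folds to fs − 7.46 kHz = 1.92 kHz.
Distinct values: {1.6 kHz, 1.92 kHz, 2.38 kHz, 3.82 kHz, 4.38 kHz} → 5.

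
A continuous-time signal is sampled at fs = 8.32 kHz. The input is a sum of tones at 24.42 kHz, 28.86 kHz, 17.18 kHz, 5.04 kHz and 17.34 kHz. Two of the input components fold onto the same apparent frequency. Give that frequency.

0.54 kHz

fs/2 = 4.16 kHz.
24.42 kHz mod fs = 7.78 kHz.
7.78 kHz > fs/2 = 4.16 kHz, folds to fs − 7.78 kHz = 0.54 kHz.
28.86 kHz mod fs = 3.9 kHz.
3.9 kHz ≤ fs/2 = 4.16 kHz, appears at 3.9 kHz.
17.18 kHz mod fs = 0.54 kHz.
0.54 kHz ≤ fs/2 = 4.16 kHz, appears at 0.54 kHz.
5.04 kHz > fs/2 = 4.16 kHz, folds to fs − 5.04 kHz = 3.28 kHz.
17.34 kHz mod fs = 0.7 kHz.
0.7 kHz ≤ fs/2 = 4.16 kHz, appears at 0.7 kHz.
17.18 kHz and 24.42 kHz both map to 0.54 kHz.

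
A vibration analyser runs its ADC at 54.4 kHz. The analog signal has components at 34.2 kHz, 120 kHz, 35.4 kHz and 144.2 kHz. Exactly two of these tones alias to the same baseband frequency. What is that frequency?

19 kHz

fs/2 = 27.2 kHz.
34.2 kHz > fs/2 = 27.2 kHz, folds to fs − 34.2 kHz = 20.2 kHz.
120 kHz mod fs = 11.2 kHz.
11.2 kHz ≤ fs/2 = 27.2 kHz, appears at 11.2 kHz.
35.4 kHz > fs/2 = 27.2 kHz, folds to fs − 35.4 kHz = 19 kHz.
144.2 kHz mod fs = 35.4 kHz.
35.4 kHz > fs/2 = 27.2 kHz, folds to fs − 35.4 kHz = 19 kHz.
35.4 kHz and 144.2 kHz both map to 19 kHz.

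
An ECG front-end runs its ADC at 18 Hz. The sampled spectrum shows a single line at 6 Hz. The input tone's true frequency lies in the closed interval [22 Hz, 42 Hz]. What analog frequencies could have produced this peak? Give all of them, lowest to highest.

Frequencies that alias to 6 Hz are k·fs ± 6 Hz for integer k ≥ 0.
k=0: 6 Hz.
k=1: 12 Hz, 24 Hz.
k=2: 30 Hz, 42 Hz.
k=3: 48 Hz, 60 Hz.
Within [22 Hz, 42 Hz]: 24 Hz, 30 Hz, 42 Hz.

24 Hz, 30 Hz, 42 Hz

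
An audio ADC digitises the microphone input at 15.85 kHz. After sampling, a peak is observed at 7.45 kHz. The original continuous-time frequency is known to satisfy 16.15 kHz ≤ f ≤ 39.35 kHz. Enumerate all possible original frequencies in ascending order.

23.3 kHz, 24.25 kHz, 39.15 kHz

Frequencies that alias to 7.45 kHz are k·fs ± 7.45 kHz for integer k ≥ 0.
k=0: 7.45 kHz.
k=1: 8.4 kHz, 23.3 kHz.
k=2: 24.25 kHz, 39.15 kHz.
k=3: 40.1 kHz, 55 kHz.
Within [16.15 kHz, 39.35 kHz]: 23.3 kHz, 24.25 kHz, 39.15 kHz.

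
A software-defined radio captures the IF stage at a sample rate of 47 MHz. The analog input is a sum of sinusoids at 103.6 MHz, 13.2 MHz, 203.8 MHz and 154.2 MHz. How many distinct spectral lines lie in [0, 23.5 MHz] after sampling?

3

fs/2 = 23.5 MHz.
103.6 MHz mod fs = 9.6 MHz.
9.6 MHz ≤ fs/2 = 23.5 MHz, appears at 9.6 MHz.
13.2 MHz ≤ fs/2 = 23.5 MHz, passes unchanged.
203.8 MHz mod fs = 15.8 MHz.
15.8 MHz ≤ fs/2 = 23.5 MHz, appears at 15.8 MHz.
154.2 MHz mod fs = 13.2 MHz.
13.2 MHz ≤ fs/2 = 23.5 MHz, appears at 13.2 MHz.
Distinct values: {9.6 MHz, 13.2 MHz, 15.8 MHz} → 3.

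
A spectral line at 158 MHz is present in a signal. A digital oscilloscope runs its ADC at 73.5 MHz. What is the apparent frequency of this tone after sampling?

11 MHz

158 MHz mod fs = 11 MHz.
11 MHz ≤ fs/2 = 36.75 MHz, appears at 11 MHz.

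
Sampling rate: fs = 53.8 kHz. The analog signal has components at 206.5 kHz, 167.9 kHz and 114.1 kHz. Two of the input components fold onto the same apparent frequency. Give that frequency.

6.5 kHz

fs/2 = 26.9 kHz.
206.5 kHz mod fs = 45.1 kHz.
45.1 kHz > fs/2 = 26.9 kHz, folds to fs − 45.1 kHz = 8.7 kHz.
167.9 kHz mod fs = 6.5 kHz.
6.5 kHz ≤ fs/2 = 26.9 kHz, appears at 6.5 kHz.
114.1 kHz mod fs = 6.5 kHz.
6.5 kHz ≤ fs/2 = 26.9 kHz, appears at 6.5 kHz.
114.1 kHz and 167.9 kHz both map to 6.5 kHz.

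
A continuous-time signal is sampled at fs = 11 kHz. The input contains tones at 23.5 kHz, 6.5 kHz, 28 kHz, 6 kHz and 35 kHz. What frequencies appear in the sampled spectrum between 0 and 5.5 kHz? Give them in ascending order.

fs/2 = 5.5 kHz.
23.5 kHz mod fs = 1.5 kHz.
1.5 kHz ≤ fs/2 = 5.5 kHz, appears at 1.5 kHz.
6.5 kHz > fs/2 = 5.5 kHz, folds to fs − 6.5 kHz = 4.5 kHz.
28 kHz mod fs = 6 kHz.
6 kHz > fs/2 = 5.5 kHz, folds to fs − 6 kHz = 5 kHz.
6 kHz > fs/2 = 5.5 kHz, folds to fs − 6 kHz = 5 kHz.
35 kHz mod fs = 2 kHz.
2 kHz ≤ fs/2 = 5.5 kHz, appears at 2 kHz.
Distinct values: {1.5 kHz, 2 kHz, 4.5 kHz, 5 kHz}.

1.5 kHz, 2 kHz, 4.5 kHz, 5 kHz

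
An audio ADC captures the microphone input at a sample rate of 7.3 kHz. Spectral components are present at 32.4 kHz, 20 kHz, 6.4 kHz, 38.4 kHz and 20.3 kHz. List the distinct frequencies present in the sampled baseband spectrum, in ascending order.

0.9 kHz, 1.6 kHz, 1.9 kHz, 3.2 kHz

fs/2 = 3.65 kHz.
32.4 kHz mod fs = 3.2 kHz.
3.2 kHz ≤ fs/2 = 3.65 kHz, appears at 3.2 kHz.
20 kHz mod fs = 5.4 kHz.
5.4 kHz > fs/2 = 3.65 kHz, folds to fs − 5.4 kHz = 1.9 kHz.
6.4 kHz > fs/2 = 3.65 kHz, folds to fs − 6.4 kHz = 0.9 kHz.
38.4 kHz mod fs = 1.9 kHz.
1.9 kHz ≤ fs/2 = 3.65 kHz, appears at 1.9 kHz.
20.3 kHz mod fs = 5.7 kHz.
5.7 kHz > fs/2 = 3.65 kHz, folds to fs − 5.7 kHz = 1.6 kHz.
Distinct values: {0.9 kHz, 1.6 kHz, 1.9 kHz, 3.2 kHz}.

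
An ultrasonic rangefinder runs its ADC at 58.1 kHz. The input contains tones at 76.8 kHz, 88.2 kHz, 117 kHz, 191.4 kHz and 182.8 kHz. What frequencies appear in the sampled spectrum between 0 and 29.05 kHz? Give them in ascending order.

0.8 kHz, 8.5 kHz, 17.1 kHz, 18.7 kHz, 28 kHz

fs/2 = 29.05 kHz.
76.8 kHz mod fs = 18.7 kHz.
18.7 kHz ≤ fs/2 = 29.05 kHz, appears at 18.7 kHz.
88.2 kHz mod fs = 30.1 kHz.
30.1 kHz > fs/2 = 29.05 kHz, folds to fs − 30.1 kHz = 28 kHz.
117 kHz mod fs = 0.8 kHz.
0.8 kHz ≤ fs/2 = 29.05 kHz, appears at 0.8 kHz.
191.4 kHz mod fs = 17.1 kHz.
17.1 kHz ≤ fs/2 = 29.05 kHz, appears at 17.1 kHz.
182.8 kHz mod fs = 8.5 kHz.
8.5 kHz ≤ fs/2 = 29.05 kHz, appears at 8.5 kHz.
Distinct values: {0.8 kHz, 8.5 kHz, 17.1 kHz, 18.7 kHz, 28 kHz}.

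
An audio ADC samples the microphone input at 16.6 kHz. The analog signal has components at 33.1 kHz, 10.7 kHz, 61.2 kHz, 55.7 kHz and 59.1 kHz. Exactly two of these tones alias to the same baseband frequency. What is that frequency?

fs/2 = 8.3 kHz.
33.1 kHz mod fs = 16.5 kHz.
16.5 kHz > fs/2 = 8.3 kHz, folds to fs − 16.5 kHz = 0.1 kHz.
10.7 kHz > fs/2 = 8.3 kHz, folds to fs − 10.7 kHz = 5.9 kHz.
61.2 kHz mod fs = 11.4 kHz.
11.4 kHz > fs/2 = 8.3 kHz, folds to fs − 11.4 kHz = 5.2 kHz.
55.7 kHz mod fs = 5.9 kHz.
5.9 kHz ≤ fs/2 = 8.3 kHz, appears at 5.9 kHz.
59.1 kHz mod fs = 9.3 kHz.
9.3 kHz > fs/2 = 8.3 kHz, folds to fs − 9.3 kHz = 7.3 kHz.
10.7 kHz and 55.7 kHz both map to 5.9 kHz.

5.9 kHz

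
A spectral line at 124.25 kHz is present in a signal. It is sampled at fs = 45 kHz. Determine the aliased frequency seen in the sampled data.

124.25 kHz mod fs = 34.25 kHz.
34.25 kHz > fs/2 = 22.5 kHz, folds to fs − 34.25 kHz = 10.75 kHz.

10.75 kHz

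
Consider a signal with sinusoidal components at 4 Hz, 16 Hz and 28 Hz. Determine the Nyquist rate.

Highest-frequency component: 28 Hz.
Nyquist rate = 2 × 28 Hz = 56 Hz.

56 Hz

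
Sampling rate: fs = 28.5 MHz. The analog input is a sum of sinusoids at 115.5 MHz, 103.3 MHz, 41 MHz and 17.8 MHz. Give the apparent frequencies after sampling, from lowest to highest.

fs/2 = 14.25 MHz.
115.5 MHz mod fs = 1.5 MHz.
1.5 MHz ≤ fs/2 = 14.25 MHz, appears at 1.5 MHz.
103.3 MHz mod fs = 17.8 MHz.
17.8 MHz > fs/2 = 14.25 MHz, folds to fs − 17.8 MHz = 10.7 MHz.
41 MHz mod fs = 12.5 MHz.
12.5 MHz ≤ fs/2 = 14.25 MHz, appears at 12.5 MHz.
17.8 MHz > fs/2 = 14.25 MHz, folds to fs − 17.8 MHz = 10.7 MHz.
Distinct values: {1.5 MHz, 10.7 MHz, 12.5 MHz}.

1.5 MHz, 10.7 MHz, 12.5 MHz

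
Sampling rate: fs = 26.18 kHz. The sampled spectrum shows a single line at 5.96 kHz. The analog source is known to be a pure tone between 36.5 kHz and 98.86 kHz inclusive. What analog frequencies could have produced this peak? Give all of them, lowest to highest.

Frequencies that alias to 5.96 kHz are k·fs ± 5.96 kHz for integer k ≥ 0.
k=0: 5.96 kHz.
k=1: 20.22 kHz, 32.14 kHz.
k=2: 46.4 kHz, 58.32 kHz.
k=3: 72.58 kHz, 84.5 kHz.
k=4: 98.76 kHz, 110.68 kHz.
k=5: 124.94 kHz, 136.86 kHz.
Within [36.5 kHz, 98.86 kHz]: 46.4 kHz, 58.32 kHz, 72.58 kHz, 84.5 kHz, 98.76 kHz.

46.4 kHz, 58.32 kHz, 72.58 kHz, 84.5 kHz, 98.76 kHz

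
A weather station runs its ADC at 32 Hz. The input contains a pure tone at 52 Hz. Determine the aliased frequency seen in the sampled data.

12 Hz

52 Hz mod fs = 20 Hz.
20 Hz > fs/2 = 16 Hz, folds to fs − 20 Hz = 12 Hz.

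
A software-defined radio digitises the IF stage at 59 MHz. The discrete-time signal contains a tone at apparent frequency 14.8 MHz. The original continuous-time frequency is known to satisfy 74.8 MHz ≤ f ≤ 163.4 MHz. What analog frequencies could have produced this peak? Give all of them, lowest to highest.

103.2 MHz, 132.8 MHz, 162.2 MHz

Frequencies that alias to 14.8 MHz are k·fs ± 14.8 MHz for integer k ≥ 0.
k=0: 14.8 MHz.
k=1: 44.2 MHz, 73.8 MHz.
k=2: 103.2 MHz, 132.8 MHz.
k=3: 162.2 MHz, 191.8 MHz.
k=4: 221.2 MHz, 250.8 MHz.
Within [74.8 MHz, 163.4 MHz]: 103.2 MHz, 132.8 MHz, 162.2 MHz.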